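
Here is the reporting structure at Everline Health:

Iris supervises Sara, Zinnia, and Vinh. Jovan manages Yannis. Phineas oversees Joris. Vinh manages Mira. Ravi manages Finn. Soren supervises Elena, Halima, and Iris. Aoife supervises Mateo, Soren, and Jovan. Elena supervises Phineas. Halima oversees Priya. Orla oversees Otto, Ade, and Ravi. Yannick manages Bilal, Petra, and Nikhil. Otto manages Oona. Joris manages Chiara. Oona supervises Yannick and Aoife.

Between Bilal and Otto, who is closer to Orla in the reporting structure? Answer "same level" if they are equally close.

Otto

Bilal is 4 levels below Orla; Otto is 1. Otto is higher.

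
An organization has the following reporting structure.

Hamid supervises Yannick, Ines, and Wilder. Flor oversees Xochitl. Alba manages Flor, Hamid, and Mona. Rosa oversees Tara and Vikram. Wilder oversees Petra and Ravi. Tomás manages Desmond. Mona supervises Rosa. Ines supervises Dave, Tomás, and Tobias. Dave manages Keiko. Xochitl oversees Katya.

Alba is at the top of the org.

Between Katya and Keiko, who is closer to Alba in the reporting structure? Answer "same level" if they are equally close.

Katya is 3 levels below Alba; Keiko is 4. Katya is higher.

Katya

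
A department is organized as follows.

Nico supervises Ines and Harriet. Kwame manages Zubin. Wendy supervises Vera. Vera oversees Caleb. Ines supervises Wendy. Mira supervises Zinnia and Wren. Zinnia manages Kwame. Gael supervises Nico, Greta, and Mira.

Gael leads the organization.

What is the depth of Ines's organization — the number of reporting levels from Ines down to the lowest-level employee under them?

The longest chain under Ines runs Ines → Wendy → Vera → Caleb, which is 3 levels below Ines.

3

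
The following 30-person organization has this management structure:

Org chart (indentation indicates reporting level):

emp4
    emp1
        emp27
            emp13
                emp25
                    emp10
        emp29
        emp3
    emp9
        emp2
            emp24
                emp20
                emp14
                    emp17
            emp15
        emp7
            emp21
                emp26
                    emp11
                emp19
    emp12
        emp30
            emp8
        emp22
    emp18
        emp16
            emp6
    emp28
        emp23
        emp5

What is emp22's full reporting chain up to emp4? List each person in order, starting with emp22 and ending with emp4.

emp22 -> emp12 -> emp4

emp22 reports to emp12. emp12 reports to emp4. emp4 is at the top.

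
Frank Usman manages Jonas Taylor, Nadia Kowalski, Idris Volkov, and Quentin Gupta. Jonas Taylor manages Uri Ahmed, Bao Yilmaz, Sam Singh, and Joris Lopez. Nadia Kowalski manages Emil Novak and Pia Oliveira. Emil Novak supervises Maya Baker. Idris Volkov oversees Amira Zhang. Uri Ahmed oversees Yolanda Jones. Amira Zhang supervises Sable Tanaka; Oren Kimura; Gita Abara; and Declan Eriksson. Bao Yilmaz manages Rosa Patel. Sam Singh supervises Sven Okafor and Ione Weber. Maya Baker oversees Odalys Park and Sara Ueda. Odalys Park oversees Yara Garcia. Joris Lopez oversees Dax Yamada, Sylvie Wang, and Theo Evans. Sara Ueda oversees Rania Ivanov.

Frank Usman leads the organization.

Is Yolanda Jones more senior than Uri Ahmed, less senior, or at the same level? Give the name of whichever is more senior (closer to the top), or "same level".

Yolanda Jones is 3 levels below Frank Usman; Uri Ahmed is 2. Uri Ahmed is higher.

Uri Ahmed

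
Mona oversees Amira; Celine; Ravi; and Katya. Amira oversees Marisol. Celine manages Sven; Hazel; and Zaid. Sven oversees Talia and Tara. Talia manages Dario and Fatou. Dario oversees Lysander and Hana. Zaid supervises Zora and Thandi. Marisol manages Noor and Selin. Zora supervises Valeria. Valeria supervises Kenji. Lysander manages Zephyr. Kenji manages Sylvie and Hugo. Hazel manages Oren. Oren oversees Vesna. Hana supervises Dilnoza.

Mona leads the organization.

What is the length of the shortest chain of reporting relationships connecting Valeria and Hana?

7

Valeria is 3 levels below Celine, and Hana is 4 levels below Celine (their lowest common manager). The shortest path runs up from Valeria to Celine and back down to Hana: 3 + 4 = 7 links.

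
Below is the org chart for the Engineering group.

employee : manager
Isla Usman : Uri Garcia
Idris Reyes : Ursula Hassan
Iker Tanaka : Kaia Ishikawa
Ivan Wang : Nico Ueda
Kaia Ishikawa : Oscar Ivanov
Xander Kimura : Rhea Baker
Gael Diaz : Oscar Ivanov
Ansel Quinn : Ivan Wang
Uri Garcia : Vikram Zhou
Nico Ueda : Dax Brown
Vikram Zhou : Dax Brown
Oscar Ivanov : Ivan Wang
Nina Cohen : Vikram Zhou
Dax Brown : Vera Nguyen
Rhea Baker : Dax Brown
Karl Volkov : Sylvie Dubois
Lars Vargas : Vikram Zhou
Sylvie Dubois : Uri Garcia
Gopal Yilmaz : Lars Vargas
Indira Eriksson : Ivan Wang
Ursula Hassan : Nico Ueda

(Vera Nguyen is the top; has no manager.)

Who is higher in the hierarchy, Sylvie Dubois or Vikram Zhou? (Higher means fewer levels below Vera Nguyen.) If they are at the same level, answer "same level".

Vikram Zhou

Sylvie Dubois is 4 levels below Vera Nguyen; Vikram Zhou is 2. Vikram Zhou is higher.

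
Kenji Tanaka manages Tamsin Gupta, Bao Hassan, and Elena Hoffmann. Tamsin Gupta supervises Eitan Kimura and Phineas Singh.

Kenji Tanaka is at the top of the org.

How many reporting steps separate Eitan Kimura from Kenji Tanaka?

2

Chain from Eitan Kimura up to Kenji Tanaka: Eitan Kimura → Tamsin Gupta → Kenji Tanaka. That is 2 steps up, so Eitan Kimura is 2 levels below Kenji Tanaka.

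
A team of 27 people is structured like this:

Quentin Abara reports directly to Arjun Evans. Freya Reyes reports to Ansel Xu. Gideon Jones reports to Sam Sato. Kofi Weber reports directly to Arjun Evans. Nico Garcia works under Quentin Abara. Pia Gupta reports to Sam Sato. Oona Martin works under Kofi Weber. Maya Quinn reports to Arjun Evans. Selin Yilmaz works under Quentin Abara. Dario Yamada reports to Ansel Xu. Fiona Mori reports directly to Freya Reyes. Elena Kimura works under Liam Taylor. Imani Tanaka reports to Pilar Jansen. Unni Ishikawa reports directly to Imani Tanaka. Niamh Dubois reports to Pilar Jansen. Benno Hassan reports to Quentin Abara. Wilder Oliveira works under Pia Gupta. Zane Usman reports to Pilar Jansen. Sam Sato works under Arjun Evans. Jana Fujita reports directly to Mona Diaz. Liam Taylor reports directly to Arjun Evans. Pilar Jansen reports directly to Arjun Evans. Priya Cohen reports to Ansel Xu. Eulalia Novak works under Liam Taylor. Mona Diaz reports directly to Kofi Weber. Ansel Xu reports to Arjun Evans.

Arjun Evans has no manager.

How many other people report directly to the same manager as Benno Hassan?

2

Benno Hassan reports to Quentin Abara. Quentin Abara's other direct reports are Nico Garcia, Selin Yilmaz — 2 peers.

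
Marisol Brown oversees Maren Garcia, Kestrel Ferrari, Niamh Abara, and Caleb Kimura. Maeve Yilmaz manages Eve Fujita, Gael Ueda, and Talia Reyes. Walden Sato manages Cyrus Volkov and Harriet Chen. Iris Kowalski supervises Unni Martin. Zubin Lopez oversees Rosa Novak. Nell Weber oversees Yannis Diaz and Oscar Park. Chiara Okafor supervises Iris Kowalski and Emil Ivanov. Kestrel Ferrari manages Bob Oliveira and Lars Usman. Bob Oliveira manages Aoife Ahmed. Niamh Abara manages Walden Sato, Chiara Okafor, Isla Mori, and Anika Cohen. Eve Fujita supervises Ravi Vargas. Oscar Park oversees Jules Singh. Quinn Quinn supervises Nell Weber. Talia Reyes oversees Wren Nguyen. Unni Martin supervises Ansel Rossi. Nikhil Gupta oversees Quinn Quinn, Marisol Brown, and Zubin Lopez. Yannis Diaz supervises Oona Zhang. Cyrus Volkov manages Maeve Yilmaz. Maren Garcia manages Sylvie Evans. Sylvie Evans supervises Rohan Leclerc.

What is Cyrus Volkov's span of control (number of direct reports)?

Cyrus Volkov directly manages Maeve Yilmaz. That is 1 direct report.

1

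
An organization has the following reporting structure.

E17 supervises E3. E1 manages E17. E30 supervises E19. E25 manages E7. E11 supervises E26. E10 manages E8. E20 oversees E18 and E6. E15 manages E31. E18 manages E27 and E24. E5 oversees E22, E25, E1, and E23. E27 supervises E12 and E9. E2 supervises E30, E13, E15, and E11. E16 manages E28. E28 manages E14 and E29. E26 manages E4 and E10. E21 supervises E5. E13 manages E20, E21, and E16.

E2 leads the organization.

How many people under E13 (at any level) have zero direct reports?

The people in E13's organization with no one reporting to them are E29, E14, E23, E3, E7, E22, E6, E24, E9, E12. That is 10.

10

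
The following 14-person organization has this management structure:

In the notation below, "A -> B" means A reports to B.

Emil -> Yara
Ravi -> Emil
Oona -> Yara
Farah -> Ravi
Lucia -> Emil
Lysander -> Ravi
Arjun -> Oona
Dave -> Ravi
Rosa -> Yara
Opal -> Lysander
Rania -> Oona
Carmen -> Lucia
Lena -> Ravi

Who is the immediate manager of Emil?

Emil reports directly to Yara.

Yara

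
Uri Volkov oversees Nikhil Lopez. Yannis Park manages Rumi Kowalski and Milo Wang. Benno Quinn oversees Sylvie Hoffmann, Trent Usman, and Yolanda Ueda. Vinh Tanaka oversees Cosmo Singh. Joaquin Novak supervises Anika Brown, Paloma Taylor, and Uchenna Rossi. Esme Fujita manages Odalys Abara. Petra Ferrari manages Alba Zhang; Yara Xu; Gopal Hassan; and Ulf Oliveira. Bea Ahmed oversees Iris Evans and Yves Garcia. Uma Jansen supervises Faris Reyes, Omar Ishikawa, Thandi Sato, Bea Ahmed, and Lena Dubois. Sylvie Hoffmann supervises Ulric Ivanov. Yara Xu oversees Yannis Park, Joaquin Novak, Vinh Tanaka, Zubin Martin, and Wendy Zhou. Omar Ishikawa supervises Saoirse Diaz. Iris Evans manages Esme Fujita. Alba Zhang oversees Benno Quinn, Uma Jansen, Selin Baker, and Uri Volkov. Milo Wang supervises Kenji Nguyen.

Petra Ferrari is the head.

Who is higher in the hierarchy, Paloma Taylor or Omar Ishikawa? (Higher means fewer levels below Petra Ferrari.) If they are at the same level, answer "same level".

Both Paloma Taylor and Omar Ishikawa are 3 levels below Petra Ferrari.

same level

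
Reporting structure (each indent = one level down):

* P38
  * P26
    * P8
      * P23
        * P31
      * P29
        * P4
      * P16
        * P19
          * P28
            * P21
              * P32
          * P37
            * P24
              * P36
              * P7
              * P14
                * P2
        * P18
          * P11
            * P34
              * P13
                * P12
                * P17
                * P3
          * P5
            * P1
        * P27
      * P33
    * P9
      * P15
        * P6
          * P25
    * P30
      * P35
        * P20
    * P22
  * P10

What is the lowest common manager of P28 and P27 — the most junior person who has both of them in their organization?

P16

P28's chain of managers is P19, P16, P8, P26, P38. P27's chain of managers is P16, P8, P26, P38. The first manager that appears in both chains is P16.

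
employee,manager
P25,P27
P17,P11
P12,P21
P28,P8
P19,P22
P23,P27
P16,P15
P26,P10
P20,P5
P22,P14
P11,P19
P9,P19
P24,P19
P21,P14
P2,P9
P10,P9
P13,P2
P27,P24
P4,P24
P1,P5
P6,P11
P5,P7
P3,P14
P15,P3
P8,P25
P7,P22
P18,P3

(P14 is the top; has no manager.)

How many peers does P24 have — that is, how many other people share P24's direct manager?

P24 reports to P19. P19's other direct reports are P9, P11 — 2 peers.

2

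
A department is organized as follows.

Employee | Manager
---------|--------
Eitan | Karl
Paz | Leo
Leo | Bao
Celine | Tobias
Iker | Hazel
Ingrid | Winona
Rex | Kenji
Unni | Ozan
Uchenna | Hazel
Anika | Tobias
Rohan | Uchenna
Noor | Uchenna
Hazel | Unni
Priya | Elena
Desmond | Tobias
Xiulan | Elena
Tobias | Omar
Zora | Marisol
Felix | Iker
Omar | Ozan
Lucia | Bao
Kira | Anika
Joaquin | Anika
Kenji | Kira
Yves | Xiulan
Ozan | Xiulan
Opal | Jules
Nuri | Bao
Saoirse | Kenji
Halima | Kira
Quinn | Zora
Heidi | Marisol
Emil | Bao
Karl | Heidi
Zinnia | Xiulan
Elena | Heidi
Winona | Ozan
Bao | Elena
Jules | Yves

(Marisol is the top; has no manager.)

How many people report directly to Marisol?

2

Marisol directly manages Heidi, Zora. That is 2 direct reports.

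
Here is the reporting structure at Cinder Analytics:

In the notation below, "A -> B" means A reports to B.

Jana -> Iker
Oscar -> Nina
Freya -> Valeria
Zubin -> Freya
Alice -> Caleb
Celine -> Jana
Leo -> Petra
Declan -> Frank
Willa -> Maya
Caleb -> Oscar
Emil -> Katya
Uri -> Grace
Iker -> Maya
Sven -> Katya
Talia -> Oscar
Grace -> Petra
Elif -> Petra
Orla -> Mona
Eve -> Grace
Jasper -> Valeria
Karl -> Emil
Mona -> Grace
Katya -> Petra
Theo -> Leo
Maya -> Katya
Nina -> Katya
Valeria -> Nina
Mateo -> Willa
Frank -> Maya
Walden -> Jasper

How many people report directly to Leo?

Leo directly manages Theo. That is 1 direct report.

1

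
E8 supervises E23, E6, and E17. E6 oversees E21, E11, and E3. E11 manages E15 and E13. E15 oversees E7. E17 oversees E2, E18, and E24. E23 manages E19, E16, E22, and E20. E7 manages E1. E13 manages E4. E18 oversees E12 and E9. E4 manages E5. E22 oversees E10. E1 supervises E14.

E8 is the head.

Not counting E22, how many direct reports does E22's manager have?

3

E22 reports to E23. E23's other direct reports are E19, E16, E20 — 3 peers.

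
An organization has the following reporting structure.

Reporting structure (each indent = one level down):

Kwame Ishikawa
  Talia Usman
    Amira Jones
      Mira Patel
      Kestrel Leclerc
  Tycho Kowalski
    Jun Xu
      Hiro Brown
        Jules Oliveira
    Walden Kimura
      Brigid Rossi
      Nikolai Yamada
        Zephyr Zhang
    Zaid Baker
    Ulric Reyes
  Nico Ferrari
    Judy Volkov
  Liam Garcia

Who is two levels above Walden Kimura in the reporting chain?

Walden Kimura reports to Tycho Kowalski, and Tycho Kowalski reports to Kwame Ishikawa. So Walden Kimura's skip-level manager is Kwame Ishikawa.

Kwame Ishikawa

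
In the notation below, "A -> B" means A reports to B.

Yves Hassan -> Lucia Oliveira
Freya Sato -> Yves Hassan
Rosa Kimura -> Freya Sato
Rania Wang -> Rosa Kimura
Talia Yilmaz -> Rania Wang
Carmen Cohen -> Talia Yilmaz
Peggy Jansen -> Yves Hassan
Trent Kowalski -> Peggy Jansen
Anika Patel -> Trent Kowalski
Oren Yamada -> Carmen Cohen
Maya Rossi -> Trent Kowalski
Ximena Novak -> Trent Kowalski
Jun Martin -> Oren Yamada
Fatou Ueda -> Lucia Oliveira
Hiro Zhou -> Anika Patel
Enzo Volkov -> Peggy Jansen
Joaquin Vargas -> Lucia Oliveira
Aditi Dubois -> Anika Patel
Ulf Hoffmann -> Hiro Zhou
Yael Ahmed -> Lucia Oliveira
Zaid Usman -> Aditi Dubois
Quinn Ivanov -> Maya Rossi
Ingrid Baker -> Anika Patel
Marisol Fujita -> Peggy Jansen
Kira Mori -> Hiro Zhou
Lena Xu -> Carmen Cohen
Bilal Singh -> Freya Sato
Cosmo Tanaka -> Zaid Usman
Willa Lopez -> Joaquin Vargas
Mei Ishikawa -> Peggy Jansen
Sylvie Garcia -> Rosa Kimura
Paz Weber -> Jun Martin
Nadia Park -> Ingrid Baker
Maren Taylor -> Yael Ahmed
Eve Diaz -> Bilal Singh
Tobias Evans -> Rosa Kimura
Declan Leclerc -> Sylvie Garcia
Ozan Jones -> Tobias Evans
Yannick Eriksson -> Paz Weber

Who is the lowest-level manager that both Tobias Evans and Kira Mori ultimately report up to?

Tobias Evans's chain of managers is Rosa Kimura, Freya Sato, Yves Hassan, Lucia Oliveira. Kira Mori's chain of managers is Hiro Zhou, Anika Patel, Trent Kowalski, Peggy Jansen, Yves Hassan, Lucia Oliveira. The first manager that appears in both chains is Yves Hassan.

Yves Hassan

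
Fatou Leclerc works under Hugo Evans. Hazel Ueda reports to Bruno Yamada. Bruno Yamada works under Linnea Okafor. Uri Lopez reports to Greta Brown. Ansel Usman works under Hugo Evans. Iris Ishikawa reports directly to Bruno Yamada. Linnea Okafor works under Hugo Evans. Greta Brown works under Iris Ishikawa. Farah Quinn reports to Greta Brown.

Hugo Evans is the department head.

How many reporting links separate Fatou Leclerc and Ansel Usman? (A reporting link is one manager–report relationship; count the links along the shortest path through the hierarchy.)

2

Fatou Leclerc is 1 level below Hugo Evans, and Ansel Usman is 1 level below Hugo Evans (their lowest common manager). The shortest path runs up from Fatou Leclerc to Hugo Evans and back down to Ansel Usman: 1 + 1 = 2 links.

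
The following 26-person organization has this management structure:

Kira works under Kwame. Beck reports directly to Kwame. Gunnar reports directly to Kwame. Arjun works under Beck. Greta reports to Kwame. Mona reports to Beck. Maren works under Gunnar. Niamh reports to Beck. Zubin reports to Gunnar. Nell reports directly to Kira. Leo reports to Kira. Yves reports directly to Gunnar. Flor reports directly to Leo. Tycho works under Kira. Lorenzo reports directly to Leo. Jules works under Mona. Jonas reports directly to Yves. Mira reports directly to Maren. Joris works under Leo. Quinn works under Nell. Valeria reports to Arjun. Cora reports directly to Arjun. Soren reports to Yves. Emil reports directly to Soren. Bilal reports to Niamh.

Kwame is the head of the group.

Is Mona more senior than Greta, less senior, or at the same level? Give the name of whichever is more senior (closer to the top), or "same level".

Greta

Mona is 2 levels below Kwame; Greta is 1. Greta is higher.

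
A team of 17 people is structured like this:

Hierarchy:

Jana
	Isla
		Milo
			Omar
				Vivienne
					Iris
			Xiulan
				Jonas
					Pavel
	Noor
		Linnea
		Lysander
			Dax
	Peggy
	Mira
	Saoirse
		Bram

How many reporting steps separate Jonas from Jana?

Chain from Jonas up to Jana: Jonas → Xiulan → Milo → Isla → Jana. That is 4 steps up, so Jonas is 4 levels below Jana.

4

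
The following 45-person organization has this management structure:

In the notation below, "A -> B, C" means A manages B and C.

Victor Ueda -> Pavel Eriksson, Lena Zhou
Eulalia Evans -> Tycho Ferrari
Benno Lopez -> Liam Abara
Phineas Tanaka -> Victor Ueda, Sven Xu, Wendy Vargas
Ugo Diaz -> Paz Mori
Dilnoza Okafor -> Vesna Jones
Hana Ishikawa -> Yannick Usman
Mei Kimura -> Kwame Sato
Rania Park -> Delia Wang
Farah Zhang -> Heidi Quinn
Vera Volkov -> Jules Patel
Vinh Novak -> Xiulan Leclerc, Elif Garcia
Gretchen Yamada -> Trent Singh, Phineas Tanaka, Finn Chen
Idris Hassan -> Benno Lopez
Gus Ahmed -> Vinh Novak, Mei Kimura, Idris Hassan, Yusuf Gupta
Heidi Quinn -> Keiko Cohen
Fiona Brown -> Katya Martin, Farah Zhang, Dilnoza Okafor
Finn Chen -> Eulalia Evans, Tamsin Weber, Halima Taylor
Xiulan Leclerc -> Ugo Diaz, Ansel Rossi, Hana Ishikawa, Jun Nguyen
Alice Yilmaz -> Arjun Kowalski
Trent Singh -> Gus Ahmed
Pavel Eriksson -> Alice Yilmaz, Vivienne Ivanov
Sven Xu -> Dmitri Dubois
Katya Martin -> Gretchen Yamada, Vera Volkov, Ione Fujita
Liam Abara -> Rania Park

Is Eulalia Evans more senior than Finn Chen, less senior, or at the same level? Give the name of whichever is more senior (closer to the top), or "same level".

Eulalia Evans is 4 levels below Fiona Brown; Finn Chen is 3. Finn Chen is higher.

Finn Chen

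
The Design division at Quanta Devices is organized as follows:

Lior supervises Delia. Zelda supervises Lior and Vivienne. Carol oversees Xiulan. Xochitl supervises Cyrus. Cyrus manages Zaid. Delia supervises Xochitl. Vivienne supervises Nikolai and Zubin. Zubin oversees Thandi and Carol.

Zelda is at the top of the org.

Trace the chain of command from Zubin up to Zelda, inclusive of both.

Zubin reports to Vivienne. Vivienne reports to Zelda. Zelda is at the top.

Zubin -> Vivienne -> Zelda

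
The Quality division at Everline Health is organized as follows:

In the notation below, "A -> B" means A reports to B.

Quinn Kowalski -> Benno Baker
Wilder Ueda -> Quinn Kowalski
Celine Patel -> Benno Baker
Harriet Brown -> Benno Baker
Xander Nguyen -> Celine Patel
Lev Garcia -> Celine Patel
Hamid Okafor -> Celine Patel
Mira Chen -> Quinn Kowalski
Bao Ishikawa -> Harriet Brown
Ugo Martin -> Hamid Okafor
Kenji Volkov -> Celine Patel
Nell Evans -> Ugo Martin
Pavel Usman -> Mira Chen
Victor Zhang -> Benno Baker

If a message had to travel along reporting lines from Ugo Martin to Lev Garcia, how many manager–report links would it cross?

3

Ugo Martin is 2 levels below Celine Patel, and Lev Garcia is 1 level below Celine Patel (their lowest common manager). The shortest path runs up from Ugo Martin to Celine Patel and back down to Lev Garcia: 2 + 1 = 3 links.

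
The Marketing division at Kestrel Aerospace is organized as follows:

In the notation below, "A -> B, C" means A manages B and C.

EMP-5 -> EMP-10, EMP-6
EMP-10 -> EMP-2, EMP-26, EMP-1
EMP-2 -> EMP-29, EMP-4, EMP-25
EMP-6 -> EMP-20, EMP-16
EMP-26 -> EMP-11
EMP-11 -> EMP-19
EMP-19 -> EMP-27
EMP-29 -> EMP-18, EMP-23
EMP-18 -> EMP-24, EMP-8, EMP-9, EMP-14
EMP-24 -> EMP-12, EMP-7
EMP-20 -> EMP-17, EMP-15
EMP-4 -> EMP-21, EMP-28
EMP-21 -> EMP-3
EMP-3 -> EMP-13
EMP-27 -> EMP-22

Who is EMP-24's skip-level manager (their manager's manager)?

EMP-29

EMP-24 reports to EMP-18, and EMP-18 reports to EMP-29. So EMP-24's skip-level manager is EMP-29.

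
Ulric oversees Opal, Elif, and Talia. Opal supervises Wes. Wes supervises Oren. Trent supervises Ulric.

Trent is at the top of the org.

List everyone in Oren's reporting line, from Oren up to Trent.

Oren reports to Wes. Wes reports to Opal. Opal reports to Ulric. Ulric reports to Trent. Trent is at the top.

Oren -> Wes -> Opal -> Ulric -> Trent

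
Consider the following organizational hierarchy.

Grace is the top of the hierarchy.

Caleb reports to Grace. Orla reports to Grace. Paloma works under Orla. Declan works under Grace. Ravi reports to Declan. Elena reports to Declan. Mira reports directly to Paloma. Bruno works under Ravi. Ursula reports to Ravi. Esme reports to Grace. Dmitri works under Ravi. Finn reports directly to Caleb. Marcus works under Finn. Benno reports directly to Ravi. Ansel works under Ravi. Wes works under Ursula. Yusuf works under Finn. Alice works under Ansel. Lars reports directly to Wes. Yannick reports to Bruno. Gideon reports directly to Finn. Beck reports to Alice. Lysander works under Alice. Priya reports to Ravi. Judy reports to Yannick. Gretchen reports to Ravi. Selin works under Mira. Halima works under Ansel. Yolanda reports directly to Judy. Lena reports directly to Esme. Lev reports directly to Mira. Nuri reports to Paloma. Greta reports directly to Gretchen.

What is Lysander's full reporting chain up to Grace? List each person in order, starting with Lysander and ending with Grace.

Lysander reports to Alice. Alice reports to Ansel. Ansel reports to Ravi. Ravi reports to Declan. Declan reports to Grace. Grace is at the top.

Lysander -> Alice -> Ansel -> Ravi -> Declan -> Grace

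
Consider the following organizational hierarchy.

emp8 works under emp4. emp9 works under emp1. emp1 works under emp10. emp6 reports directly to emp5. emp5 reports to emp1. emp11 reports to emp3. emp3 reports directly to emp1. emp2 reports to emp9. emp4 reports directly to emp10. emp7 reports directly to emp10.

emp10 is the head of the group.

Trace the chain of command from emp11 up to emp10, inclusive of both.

emp11 reports to emp3. emp3 reports to emp1. emp1 reports to emp10. emp10 is at the top.

emp11 -> emp3 -> emp1 -> emp10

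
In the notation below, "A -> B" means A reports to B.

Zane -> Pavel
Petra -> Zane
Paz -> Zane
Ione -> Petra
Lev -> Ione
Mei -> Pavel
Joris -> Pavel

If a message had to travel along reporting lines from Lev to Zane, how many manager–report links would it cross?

3

Lev is in Zane's organization: the chain from Lev up to Zane is Lev → Ione → Petra → Zane, which is 3 links.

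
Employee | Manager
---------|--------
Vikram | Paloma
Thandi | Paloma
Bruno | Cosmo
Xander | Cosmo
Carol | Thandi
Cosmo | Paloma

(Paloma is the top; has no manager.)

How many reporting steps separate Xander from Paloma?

2

Chain from Xander up to Paloma: Xander → Cosmo → Paloma. That is 2 steps up, so Xander is 2 levels below Paloma.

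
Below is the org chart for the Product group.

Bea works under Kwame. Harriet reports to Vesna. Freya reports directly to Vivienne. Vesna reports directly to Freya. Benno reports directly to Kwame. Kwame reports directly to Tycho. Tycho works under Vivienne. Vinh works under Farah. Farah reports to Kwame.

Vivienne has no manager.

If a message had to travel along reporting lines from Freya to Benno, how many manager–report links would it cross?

Freya is 1 level below Vivienne, and Benno is 3 levels below Vivienne (their lowest common manager). The shortest path runs up from Freya to Vivienne and back down to Benno: 1 + 3 = 4 links.

4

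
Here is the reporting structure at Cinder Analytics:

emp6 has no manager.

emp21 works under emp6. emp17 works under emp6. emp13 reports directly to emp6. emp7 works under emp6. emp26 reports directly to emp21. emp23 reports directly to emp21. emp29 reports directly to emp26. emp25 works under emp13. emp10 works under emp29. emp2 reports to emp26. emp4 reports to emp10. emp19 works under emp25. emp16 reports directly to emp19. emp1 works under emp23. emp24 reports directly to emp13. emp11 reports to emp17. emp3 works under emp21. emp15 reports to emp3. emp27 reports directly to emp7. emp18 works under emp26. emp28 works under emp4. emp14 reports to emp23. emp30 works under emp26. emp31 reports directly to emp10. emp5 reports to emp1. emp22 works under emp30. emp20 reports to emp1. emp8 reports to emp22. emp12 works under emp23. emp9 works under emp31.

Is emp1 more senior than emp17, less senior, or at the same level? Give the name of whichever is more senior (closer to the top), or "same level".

emp1 is 3 levels below emp6; emp17 is 1. emp17 is higher.

emp17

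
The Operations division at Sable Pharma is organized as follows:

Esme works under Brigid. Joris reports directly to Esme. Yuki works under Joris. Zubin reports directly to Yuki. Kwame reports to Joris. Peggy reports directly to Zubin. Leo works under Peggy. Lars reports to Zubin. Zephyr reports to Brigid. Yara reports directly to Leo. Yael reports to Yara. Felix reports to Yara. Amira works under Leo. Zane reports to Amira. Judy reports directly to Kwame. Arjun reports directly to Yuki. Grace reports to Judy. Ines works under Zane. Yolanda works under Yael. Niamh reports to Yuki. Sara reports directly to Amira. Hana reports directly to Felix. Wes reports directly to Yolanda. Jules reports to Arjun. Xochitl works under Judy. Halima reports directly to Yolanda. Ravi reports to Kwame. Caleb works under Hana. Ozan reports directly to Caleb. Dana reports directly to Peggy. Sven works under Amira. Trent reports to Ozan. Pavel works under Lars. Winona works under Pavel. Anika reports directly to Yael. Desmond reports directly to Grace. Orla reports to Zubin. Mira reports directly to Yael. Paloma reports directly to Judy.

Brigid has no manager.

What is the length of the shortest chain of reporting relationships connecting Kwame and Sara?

7

Kwame is 1 level below Joris, and Sara is 6 levels below Joris (their lowest common manager). The shortest path runs up from Kwame to Joris and back down to Sara: 1 + 6 = 7 links.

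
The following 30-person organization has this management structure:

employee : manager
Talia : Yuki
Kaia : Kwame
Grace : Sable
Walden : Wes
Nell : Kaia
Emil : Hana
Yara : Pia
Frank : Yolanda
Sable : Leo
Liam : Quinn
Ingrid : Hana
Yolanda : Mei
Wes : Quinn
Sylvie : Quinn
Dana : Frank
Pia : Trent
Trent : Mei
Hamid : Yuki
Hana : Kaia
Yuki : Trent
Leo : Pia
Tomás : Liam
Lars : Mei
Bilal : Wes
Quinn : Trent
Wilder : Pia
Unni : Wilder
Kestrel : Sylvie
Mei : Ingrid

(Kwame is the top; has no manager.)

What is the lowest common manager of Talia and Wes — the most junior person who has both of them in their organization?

Trent

Talia's chain of managers is Yuki, Trent, Mei, Ingrid, Hana, Kaia, Kwame. Wes's chain of managers is Quinn, Trent, Mei, Ingrid, Hana, Kaia, Kwame. The first manager that appears in both chains is Trent.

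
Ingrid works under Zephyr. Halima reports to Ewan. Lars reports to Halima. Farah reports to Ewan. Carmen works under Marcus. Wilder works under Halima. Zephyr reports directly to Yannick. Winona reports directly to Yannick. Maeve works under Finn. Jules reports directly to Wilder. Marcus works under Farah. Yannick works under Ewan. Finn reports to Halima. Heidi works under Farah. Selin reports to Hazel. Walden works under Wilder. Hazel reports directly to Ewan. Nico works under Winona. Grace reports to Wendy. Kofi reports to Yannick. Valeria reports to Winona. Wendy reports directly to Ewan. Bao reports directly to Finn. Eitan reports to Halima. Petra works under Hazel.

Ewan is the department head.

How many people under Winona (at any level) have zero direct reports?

The people in Winona's organization with no one reporting to them are Nico, Valeria. That is 2.

2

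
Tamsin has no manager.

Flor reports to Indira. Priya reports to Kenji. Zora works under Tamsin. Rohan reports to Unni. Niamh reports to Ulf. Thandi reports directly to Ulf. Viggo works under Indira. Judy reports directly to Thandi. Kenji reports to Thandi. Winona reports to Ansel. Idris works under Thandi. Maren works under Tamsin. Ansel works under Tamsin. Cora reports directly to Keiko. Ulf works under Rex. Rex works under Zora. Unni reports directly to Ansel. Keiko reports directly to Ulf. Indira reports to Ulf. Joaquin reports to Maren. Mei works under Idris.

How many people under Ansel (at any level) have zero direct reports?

The people in Ansel's organization with no one reporting to them are Winona, Rohan. That is 2.

2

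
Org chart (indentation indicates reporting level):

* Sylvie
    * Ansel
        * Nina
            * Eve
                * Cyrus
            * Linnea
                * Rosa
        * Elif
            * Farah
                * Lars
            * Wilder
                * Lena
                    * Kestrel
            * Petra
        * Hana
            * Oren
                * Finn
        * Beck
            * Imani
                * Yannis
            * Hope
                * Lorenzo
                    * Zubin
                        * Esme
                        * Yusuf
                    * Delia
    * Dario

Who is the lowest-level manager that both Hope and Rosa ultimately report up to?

Ansel

Hope's chain of managers is Beck, Ansel, Sylvie. Rosa's chain of managers is Linnea, Nina, Ansel, Sylvie. The first manager that appears in both chains is Ansel.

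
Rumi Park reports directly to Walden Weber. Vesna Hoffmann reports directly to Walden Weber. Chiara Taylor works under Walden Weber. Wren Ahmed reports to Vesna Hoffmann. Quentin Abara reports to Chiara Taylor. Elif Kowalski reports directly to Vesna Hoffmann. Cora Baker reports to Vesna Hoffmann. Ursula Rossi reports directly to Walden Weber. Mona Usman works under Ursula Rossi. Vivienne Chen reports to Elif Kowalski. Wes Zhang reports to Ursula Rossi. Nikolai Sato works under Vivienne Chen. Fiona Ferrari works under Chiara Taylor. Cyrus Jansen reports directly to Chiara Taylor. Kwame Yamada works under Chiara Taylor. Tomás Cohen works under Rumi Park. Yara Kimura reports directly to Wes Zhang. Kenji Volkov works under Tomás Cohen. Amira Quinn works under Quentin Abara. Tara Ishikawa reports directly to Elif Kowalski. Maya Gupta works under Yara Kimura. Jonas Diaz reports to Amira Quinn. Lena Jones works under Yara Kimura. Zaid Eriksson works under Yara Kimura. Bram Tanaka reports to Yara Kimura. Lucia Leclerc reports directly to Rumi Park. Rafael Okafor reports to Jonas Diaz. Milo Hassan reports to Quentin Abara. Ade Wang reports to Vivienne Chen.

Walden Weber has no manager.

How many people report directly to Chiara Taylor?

4

Chiara Taylor directly manages Quentin Abara, Fiona Ferrari, Cyrus Jansen, Kwame Yamada. That is 4 direct reports.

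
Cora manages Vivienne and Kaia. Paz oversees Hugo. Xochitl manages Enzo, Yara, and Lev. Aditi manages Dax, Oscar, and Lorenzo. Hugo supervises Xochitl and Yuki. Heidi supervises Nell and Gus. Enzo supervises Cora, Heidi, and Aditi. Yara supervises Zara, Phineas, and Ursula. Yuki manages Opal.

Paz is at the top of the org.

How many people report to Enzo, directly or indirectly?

Enzo directly manages Cora, Aditi, Heidi. Under Cora: Vivienne, Kaia (2). Under Aditi: Dax, Oscar, Lorenzo (3). Under Heidi: Gus, Nell (2). So Enzo's organization is 3 direct reports plus everyone under them: 3 + 4 + 3 = 10.

10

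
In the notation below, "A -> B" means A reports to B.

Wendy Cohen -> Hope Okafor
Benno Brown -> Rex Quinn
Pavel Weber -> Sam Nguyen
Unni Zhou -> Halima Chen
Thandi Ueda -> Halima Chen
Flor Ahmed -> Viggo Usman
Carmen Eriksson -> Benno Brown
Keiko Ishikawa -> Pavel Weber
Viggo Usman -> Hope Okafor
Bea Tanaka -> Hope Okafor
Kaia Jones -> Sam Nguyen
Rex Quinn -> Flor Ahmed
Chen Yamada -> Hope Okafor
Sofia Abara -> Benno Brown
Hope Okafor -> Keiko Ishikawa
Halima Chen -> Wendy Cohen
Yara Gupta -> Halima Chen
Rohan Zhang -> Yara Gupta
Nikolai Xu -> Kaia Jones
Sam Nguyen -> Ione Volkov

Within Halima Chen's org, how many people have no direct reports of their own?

The people in Halima Chen's organization with no one reporting to them are Thandi Ueda, Rohan Zhang, Unni Zhou. That is 3.

3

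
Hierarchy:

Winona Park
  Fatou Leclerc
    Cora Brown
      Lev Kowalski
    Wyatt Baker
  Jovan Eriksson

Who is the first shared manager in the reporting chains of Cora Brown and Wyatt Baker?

Cora Brown's chain of managers is Fatou Leclerc, Winona Park. Wyatt Baker's chain of managers is Fatou Leclerc, Winona Park. The first manager that appears in both chains is Fatou Leclerc.

Fatou Leclerc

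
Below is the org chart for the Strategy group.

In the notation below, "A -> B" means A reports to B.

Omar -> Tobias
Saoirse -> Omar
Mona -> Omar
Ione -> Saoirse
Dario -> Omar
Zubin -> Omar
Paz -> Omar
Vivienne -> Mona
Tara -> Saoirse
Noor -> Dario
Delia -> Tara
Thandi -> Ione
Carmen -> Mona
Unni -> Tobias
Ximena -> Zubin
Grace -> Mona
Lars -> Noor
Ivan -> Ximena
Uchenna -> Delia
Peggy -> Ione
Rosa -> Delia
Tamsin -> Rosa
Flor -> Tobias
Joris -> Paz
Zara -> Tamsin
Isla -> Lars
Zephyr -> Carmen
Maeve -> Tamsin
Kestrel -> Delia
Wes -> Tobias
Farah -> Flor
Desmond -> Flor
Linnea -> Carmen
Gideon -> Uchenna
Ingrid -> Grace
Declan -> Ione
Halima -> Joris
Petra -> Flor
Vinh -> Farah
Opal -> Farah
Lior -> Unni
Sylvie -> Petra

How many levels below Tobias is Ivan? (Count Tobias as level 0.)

Chain from Ivan up to Tobias: Ivan → Ximena → Zubin → Omar → Tobias. That is 4 steps up, so Ivan is 4 levels below Tobias.

4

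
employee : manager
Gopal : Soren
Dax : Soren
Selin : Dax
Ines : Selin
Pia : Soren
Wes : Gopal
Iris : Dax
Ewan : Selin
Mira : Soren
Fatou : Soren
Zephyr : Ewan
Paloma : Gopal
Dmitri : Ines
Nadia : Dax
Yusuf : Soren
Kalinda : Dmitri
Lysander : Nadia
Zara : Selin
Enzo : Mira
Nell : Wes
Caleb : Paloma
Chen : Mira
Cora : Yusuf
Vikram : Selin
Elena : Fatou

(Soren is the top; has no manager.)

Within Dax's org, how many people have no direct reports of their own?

6

The people in Dax's organization with no one reporting to them are Lysander, Iris, Vikram, Zara, Zephyr, Kalinda. That is 6.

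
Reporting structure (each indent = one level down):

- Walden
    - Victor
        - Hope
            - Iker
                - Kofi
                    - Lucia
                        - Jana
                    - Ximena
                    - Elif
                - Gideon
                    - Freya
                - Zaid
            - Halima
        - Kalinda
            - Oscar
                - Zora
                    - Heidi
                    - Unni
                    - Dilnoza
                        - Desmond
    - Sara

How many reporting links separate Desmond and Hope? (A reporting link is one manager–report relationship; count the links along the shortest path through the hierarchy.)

Desmond is 5 levels below Victor, and Hope is 1 level below Victor (their lowest common manager). The shortest path runs up from Desmond to Victor and back down to Hope: 5 + 1 = 6 links.

6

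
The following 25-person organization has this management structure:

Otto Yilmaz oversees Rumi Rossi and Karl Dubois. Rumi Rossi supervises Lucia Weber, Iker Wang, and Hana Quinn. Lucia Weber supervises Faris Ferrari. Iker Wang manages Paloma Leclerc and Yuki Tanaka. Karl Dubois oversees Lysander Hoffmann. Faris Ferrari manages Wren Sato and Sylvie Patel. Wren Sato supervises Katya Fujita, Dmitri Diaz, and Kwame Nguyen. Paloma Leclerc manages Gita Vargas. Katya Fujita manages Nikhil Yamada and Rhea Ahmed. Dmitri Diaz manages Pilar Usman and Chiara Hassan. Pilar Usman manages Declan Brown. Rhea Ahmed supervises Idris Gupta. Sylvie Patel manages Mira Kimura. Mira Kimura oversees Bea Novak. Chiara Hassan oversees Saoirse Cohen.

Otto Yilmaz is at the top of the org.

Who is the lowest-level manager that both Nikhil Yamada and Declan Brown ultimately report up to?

Nikhil Yamada's chain of managers is Katya Fujita, Wren Sato, Faris Ferrari, Lucia Weber, Rumi Rossi, Otto Yilmaz. Declan Brown's chain of managers is Pilar Usman, Dmitri Diaz, Wren Sato, Faris Ferrari, Lucia Weber, Rumi Rossi, Otto Yilmaz. The first manager that appears in both chains is Wren Sato.

Wren Sato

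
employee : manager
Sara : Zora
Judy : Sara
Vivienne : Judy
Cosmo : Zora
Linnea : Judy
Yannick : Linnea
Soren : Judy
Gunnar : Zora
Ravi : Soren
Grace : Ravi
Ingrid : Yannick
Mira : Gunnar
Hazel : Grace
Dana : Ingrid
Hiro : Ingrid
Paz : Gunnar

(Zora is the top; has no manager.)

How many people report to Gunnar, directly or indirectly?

Gunnar directly manages Mira, Paz. Mira has no reports. Paz has no reports. So Gunnar's organization is 2 direct reports plus everyone under them: 1 + 1 = 2.

2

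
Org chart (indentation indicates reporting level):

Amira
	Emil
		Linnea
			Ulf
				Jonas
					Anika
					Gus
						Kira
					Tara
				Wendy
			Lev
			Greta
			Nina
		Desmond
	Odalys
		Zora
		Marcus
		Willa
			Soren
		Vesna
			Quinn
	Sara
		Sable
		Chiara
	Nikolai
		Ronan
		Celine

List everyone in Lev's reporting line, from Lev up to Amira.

Lev -> Linnea -> Emil -> Amira

Lev reports to Linnea. Linnea reports to Emil. Emil reports to Amira. Amira is at the top.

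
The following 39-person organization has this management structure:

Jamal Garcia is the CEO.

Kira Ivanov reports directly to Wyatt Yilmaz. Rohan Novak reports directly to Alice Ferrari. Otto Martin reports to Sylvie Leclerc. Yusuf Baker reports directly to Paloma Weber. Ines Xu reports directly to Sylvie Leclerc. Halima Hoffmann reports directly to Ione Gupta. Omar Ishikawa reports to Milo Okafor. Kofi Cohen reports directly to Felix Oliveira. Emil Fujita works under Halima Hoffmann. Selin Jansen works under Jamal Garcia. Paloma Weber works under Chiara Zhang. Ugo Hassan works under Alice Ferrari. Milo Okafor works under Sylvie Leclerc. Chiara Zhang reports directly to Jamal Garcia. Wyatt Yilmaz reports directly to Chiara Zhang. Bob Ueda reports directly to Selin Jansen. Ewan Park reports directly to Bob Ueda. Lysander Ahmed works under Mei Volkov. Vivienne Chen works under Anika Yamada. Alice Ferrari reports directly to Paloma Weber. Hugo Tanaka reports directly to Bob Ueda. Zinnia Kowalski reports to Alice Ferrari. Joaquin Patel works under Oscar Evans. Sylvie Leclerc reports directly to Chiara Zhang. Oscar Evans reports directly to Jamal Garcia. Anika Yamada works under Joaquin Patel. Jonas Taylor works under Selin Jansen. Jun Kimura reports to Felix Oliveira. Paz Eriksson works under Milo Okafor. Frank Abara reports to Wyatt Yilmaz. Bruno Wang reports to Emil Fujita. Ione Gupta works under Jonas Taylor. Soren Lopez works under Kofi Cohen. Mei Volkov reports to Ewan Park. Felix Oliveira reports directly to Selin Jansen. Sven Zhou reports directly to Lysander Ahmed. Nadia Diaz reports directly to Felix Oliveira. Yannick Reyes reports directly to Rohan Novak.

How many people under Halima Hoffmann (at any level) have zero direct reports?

1

The only person in Halima Hoffmann's organization with no one reporting to them is Bruno Wang. That is 1.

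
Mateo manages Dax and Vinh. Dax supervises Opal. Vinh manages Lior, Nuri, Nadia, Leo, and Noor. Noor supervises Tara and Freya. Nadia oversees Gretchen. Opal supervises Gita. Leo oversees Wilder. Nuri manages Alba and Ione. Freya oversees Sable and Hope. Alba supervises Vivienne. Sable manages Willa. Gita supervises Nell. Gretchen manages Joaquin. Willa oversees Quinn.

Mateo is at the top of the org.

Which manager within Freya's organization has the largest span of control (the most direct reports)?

Direct-report counts within Freya's organization: Freya has 2; Sable has 1; Willa has 1. The largest is 2, held by Freya.

Freya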